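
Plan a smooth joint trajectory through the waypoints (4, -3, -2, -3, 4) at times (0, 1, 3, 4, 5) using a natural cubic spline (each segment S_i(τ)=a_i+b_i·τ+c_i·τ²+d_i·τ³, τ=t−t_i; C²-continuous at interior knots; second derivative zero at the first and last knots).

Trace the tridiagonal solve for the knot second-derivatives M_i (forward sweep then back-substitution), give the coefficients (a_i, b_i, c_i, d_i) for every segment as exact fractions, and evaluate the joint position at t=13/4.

Δ: Δ0=-7, Δ1=1/2, Δ2=-1, Δ3=7
row 1: diag=6, rhs=45; c'=1/3, d'=15/2
row 2: denom=6−2·1/3=16/3; d'=(-9−2·15/2)/(16/3)=-9/2
row 3: denom=4−1·3/16=61/16; d'=(48−1·-9/2)/(61/16)=840/61
back: M3=840/61
back: M2=-9/2−3/16·840/61=-432/61
back: M1=15/2−1/3·-432/61=1203/122
M: M0=0, M1=1203/122, M2=-432/61, M3=840/61, M4=0
seg 0: a=4, c=M0/2=0, d=(M1−M0)/(6·1)=401/244, b=Δ0−h0·(2M0+M1)/6=-2109/244
seg 1: a=-3, c=M1/2=1203/244, d=(M2−M1)/(6·2)=-689/488, b=Δ1−h1·(2M1+M2)/6=-453/122
seg 2: a=-2, c=M2/2=-216/61, d=(M3−M2)/(6·1)=212/61, b=Δ2−h2·(2M2+M3)/6=-57/61
seg 3: a=-3, c=M3/2=420/61, d=(M4−M3)/(6·1)=-140/61, b=Δ3−h3·(2M3+M4)/6=147/61
t_q=13/4 → seg 2, τ=1/4; S=-2+-57/61·τ+-216/61·τ²+212/61·τ³=-2343/976

  seg 0: a=4 b=-2109/244 c=0 d=401/244
  seg 1: a=-3 b=-453/122 c=1203/244 d=-689/488
  seg 2: a=-2 b=-57/61 c=-216/61 d=212/61
  seg 3: a=-3 b=147/61 c=420/61 d=-140/61
S(13/4) = -2343/976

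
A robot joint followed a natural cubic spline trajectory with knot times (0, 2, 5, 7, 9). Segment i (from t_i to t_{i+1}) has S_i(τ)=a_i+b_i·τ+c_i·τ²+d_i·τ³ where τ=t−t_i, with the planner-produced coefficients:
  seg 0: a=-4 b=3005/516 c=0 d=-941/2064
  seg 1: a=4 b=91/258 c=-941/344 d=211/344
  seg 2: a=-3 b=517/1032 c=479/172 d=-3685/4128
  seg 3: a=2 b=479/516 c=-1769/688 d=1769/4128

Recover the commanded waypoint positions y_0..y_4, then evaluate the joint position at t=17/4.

y_0=-4 y_1=4 y_2=-3 y_3=2 y_4=-3
S(17/4) = -45529/22016

y_0 = S_0(0) = a_0 = -4
y_1 = S_1(0) = a_1 = 4
y_2 = S_2(0) = a_2 = -3
y_3 = S_3(0) = a_3 = 2
y_4 = S_3(2) = -3
t_q=17/4 is in segment 1 (τ=9/4); S_1(τ)=-45529/22016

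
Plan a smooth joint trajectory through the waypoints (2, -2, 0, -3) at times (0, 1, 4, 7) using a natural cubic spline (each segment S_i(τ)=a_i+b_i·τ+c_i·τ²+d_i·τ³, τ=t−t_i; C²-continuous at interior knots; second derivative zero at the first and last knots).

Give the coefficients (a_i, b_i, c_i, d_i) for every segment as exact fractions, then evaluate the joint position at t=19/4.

Δ: Δ0=-4, Δ1=2/3, Δ2=-1
row 1: diag=8, rhs=28; c'=3/8, d'=7/2
row 2: denom=12−3·3/8=87/8; d'=(-10−3·7/2)/(87/8)=-164/87
back: M2=-164/87
back: M1=7/2−3/8·-164/87=122/29
M: M0=0, M1=122/29, M2=-164/87, M3=0
seg 0: a=2, c=M0/2=0, d=(M1−M0)/(6·1)=61/87, b=Δ0−h0·(2M0+M1)/6=-409/87
seg 1: a=-2, c=M1/2=61/29, d=(M2−M1)/(6·3)=-265/783, b=Δ1−h1·(2M1+M2)/6=-226/87
seg 2: a=0, c=M2/2=-82/87, d=(M3−M2)/(6·3)=82/783, b=Δ2−h2·(2M2+M3)/6=77/87
t_q=19/4 → seg 2, τ=3/4; S=0+77/87·τ+-82/87·τ²+82/783·τ³=165/928

  seg 0: a=2 b=-409/87 c=0 d=61/87
  seg 1: a=-2 b=-226/87 c=61/29 d=-265/783
  seg 2: a=0 b=77/87 c=-82/87 d=82/783
S(19/4) = 165/928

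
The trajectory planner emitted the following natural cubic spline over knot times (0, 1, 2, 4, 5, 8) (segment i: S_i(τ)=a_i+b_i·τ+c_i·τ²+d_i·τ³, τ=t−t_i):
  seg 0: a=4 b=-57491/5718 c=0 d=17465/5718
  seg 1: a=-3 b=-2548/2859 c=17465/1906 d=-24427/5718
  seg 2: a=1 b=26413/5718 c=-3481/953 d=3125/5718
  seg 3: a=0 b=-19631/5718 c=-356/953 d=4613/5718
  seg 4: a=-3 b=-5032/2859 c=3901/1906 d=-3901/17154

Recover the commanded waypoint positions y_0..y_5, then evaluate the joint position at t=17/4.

y_0 = S_0(0) = a_0 = 4
y_1 = S_1(0) = a_1 = -3
y_2 = S_2(0) = a_2 = 1
y_3 = S_3(0) = a_3 = 0
y_4 = S_4(0) = a_4 = -3
y_5 = S_4(3) = 4
t_q=17/4 is in segment 3 (τ=1/4); S_3(τ)=-106009/121984

y_0=4 y_1=-3 y_2=1 y_3=0 y_4=-3 y_5=4
S(17/4) = -106009/121984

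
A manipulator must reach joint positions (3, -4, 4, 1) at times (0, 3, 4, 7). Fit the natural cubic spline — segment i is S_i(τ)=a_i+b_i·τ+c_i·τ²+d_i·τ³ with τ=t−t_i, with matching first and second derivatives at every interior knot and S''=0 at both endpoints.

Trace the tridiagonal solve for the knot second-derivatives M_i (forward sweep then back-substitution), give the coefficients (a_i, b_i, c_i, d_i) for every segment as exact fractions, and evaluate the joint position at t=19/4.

Δ: Δ0=-7/3, Δ1=8, Δ2=-1
row 1: diag=8, rhs=62; c'=1/8, d'=31/4
row 2: denom=8−1·1/8=63/8; d'=(-54−1·31/4)/(63/8)=-494/63
back: M2=-494/63
back: M1=31/4−1/8·-494/63=550/63
M: M0=0, M1=550/63, M2=-494/63, M3=0
seg 0: a=3, c=M0/2=0, d=(M1−M0)/(6·3)=275/567, b=Δ0−h0·(2M0+M1)/6=-422/63
seg 1: a=-4, c=M1/2=275/63, d=(M2−M1)/(6·1)=-58/21, b=Δ1−h1·(2M1+M2)/6=403/63
seg 2: a=4, c=M2/2=-247/63, d=(M3−M2)/(6·3)=247/567, b=Δ2−h2·(2M2+M3)/6=431/63
t_q=19/4 → seg 2, τ=3/4; S=4+431/63·τ+-247/63·τ²+247/567·τ³=455/64

  seg 0: a=3 b=-422/63 c=0 d=275/567
  seg 1: a=-4 b=403/63 c=275/63 d=-58/21
  seg 2: a=4 b=431/63 c=-247/63 d=247/567
S(19/4) = 455/64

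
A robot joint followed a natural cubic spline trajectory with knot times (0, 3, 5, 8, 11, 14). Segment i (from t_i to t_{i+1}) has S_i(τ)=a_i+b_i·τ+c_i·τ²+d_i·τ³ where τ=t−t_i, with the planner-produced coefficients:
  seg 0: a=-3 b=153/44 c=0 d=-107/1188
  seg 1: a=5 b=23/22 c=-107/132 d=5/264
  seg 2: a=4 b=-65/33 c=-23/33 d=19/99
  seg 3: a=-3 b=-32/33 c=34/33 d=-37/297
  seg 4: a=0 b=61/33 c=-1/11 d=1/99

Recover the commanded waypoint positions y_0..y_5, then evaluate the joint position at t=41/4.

y_0 = S_0(0) = a_0 = -3
y_1 = S_1(0) = a_1 = 5
y_2 = S_2(0) = a_2 = 4
y_3 = S_3(0) = a_3 = -3
y_4 = S_4(0) = a_4 = 0
y_5 = S_4(3) = 5
t_q=41/4 is in segment 3 (τ=9/4); S_3(τ)=-975/704

y_0=-3 y_1=5 y_2=4 y_3=-3 y_4=0 y_5=5
S(41/4) = -975/704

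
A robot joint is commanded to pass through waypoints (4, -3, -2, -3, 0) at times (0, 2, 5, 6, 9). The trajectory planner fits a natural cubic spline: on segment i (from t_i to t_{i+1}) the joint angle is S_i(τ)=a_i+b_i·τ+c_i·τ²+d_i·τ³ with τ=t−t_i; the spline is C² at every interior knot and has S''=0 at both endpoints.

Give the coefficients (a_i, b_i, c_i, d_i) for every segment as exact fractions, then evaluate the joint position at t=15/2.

Δ: Δ0=-7/2, Δ1=1/3, Δ2=-1, Δ3=1
row 1: diag=10, rhs=23; c'=3/10, d'=23/10
row 2: denom=8−3·3/10=71/10; d'=(-8−3·23/10)/(71/10)=-149/71
row 3: denom=8−1·10/71=558/71; d'=(12−1·-149/71)/(558/71)=1001/558
back: M3=1001/558
back: M2=-149/71−10/71·1001/558=-656/279
back: M1=23/10−3/10·-656/279=559/186
M: M0=0, M1=559/186, M2=-656/279, M3=1001/558, M4=0
seg 0: a=4, c=M0/2=0, d=(M1−M0)/(6·2)=559/2232, b=Δ0−h0·(2M0+M1)/6=-1256/279
seg 1: a=-3, c=M1/2=559/372, d=(M2−M1)/(6·3)=-2989/10044, b=Δ1−h1·(2M1+M2)/6=-835/558
seg 2: a=-2, c=M2/2=-328/279, d=(M3−M2)/(6·1)=257/372, b=Δ2−h2·(2M2+M3)/6=-575/1116
seg 3: a=-3, c=M3/2=1001/1116, d=(M4−M3)/(6·3)=-1001/10044, b=Δ3−h3·(2M3+M4)/6=-443/558
t_q=15/2 → seg 3, τ=3/2; S=-3+-443/558·τ+1001/1116·τ²+-1001/10044·τ³=-2489/992

  seg 0: a=4 b=-1256/279 c=0 d=559/2232
  seg 1: a=-3 b=-835/558 c=559/372 d=-2989/10044
  seg 2: a=-2 b=-575/1116 c=-328/279 d=257/372
  seg 3: a=-3 b=-443/558 c=1001/1116 d=-1001/10044
S(15/2) = -2489/992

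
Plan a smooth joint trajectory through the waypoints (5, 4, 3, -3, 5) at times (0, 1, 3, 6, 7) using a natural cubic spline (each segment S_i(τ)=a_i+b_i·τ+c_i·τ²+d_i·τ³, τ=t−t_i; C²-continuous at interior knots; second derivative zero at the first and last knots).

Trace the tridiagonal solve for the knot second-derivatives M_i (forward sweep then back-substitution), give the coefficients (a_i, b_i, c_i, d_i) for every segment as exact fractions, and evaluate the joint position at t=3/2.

Δ: Δ0=-1, Δ1=-1/2, Δ2=-2, Δ3=8
row 1: diag=6, rhs=3; c'=1/3, d'=1/2
row 2: denom=10−2·1/3=28/3; d'=(-9−2·1/2)/(28/3)=-15/14
row 3: denom=8−3·9/28=197/28; d'=(60−3·-15/14)/(197/28)=1770/197
back: M3=1770/197
back: M2=-15/14−9/28·1770/197=-780/197
back: M1=1/2−1/3·-780/197=717/394
M: M0=0, M1=717/394, M2=-780/197, M3=1770/197, M4=0
seg 0: a=5, c=M0/2=0, d=(M1−M0)/(6·1)=239/788, b=Δ0−h0·(2M0+M1)/6=-1027/788
seg 1: a=4, c=M1/2=717/788, d=(M2−M1)/(6·2)=-759/1576, b=Δ1−h1·(2M1+M2)/6=-155/394
seg 2: a=3, c=M2/2=-390/197, d=(M3−M2)/(6·3)=425/591, b=Δ2−h2·(2M2+M3)/6=-499/197
seg 3: a=-3, c=M3/2=885/197, d=(M4−M3)/(6·1)=-295/197, b=Δ3−h3·(2M3+M4)/6=986/197
t_q=3/2 → seg 1, τ=1/2; S=4+-155/394·τ+717/788·τ²+-759/1576·τ³=50061/12608

  seg 0: a=5 b=-1027/788 c=0 d=239/788
  seg 1: a=4 b=-155/394 c=717/788 d=-759/1576
  seg 2: a=3 b=-499/197 c=-390/197 d=425/591
  seg 3: a=-3 b=986/197 c=885/197 d=-295/197
S(3/2) = 50061/12608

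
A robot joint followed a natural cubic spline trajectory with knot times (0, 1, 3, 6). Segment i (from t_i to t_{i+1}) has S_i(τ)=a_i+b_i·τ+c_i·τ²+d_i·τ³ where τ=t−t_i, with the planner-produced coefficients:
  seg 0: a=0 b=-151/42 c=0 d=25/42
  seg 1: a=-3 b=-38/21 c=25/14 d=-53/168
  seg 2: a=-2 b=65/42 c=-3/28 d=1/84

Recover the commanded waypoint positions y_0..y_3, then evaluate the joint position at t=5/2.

y_0=0 y_1=-3 y_2=-2 y_3=2
S(5/2) = -1237/448

y_0 = S_0(0) = a_0 = 0
y_1 = S_1(0) = a_1 = -3
y_2 = S_2(0) = a_2 = -2
y_3 = S_2(3) = 2
t_q=5/2 is in segment 1 (τ=3/2); S_1(τ)=-1237/448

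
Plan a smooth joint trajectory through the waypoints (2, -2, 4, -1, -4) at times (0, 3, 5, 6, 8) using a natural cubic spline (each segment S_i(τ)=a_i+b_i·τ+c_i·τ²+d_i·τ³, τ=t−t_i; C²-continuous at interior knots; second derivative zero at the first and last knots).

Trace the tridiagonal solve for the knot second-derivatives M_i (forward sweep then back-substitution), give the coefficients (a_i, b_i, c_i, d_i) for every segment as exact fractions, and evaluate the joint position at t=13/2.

Δ: Δ0=-4/3, Δ1=3, Δ2=-5, Δ3=-3/2
row 1: diag=10, rhs=26; c'=1/5, d'=13/5
row 2: denom=6−2·1/5=28/5; d'=(-48−2·13/5)/(28/5)=-19/2
row 3: denom=6−1·5/28=163/28; d'=(21−1·-19/2)/(163/28)=854/163
back: M3=854/163
back: M2=-19/2−5/28·854/163=-1701/163
back: M1=13/5−1/5·-1701/163=764/163
M: M0=0, M1=764/163, M2=-1701/163, M3=854/163, M4=0
seg 0: a=2, c=M0/2=0, d=(M1−M0)/(6·3)=382/1467, b=Δ0−h0·(2M0+M1)/6=-1798/489
seg 1: a=-2, c=M1/2=382/163, d=(M2−M1)/(6·2)=-2465/1956, b=Δ1−h1·(2M1+M2)/6=1640/489
seg 2: a=4, c=M2/2=-1701/326, d=(M3−M2)/(6·1)=2555/978, b=Δ2−h2·(2M2+M3)/6=-1171/489
seg 3: a=-1, c=M3/2=427/163, d=(M4−M3)/(6·2)=-427/978, b=Δ3−h3·(2M3+M4)/6=-4883/978
t_q=13/2 → seg 3, τ=1/2; S=-1+-4883/978·τ+427/163·τ²+-427/978·τ³=-7553/2608

  seg 0: a=2 b=-1798/489 c=0 d=382/1467
  seg 1: a=-2 b=1640/489 c=382/163 d=-2465/1956
  seg 2: a=4 b=-1171/489 c=-1701/326 d=2555/978
  seg 3: a=-1 b=-4883/978 c=427/163 d=-427/978
S(13/2) = -7553/2608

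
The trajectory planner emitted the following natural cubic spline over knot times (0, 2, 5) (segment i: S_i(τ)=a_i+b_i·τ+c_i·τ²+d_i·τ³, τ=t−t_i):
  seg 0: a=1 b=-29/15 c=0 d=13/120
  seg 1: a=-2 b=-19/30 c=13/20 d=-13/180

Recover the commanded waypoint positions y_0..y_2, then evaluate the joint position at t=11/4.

y_0 = S_0(0) = a_0 = 1
y_1 = S_1(0) = a_1 = -2
y_2 = S_1(3) = 0
t_q=11/4 is in segment 1 (τ=3/4); S_1(τ)=-2739/1280

y_0=1 y_1=-2 y_2=0
S(11/4) = -2739/1280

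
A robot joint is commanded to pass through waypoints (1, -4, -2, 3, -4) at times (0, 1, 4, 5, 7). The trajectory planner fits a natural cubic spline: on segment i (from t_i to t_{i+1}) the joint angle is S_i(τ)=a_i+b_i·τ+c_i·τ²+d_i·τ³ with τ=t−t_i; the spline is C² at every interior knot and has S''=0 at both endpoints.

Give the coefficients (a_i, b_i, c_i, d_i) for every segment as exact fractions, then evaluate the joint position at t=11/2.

  seg 0: a=1 b=-10637/1932 c=0 d=977/1932
  seg 1: a=-4 b=-3853/966 c=977/644 d=67/5796
  seg 2: a=-2 b=10483/1932 c=261/161 d=-565/276
  seg 3: a=3 b=2441/966 c=-2911/644 d=2911/3864
S(11/2) = 4751/1472

Δ: Δ0=-5, Δ1=2/3, Δ2=5, Δ3=-7/2
row 1: diag=8, rhs=34; c'=3/8, d'=17/4
row 2: denom=8−3·3/8=55/8; d'=(26−3·17/4)/(55/8)=106/55
row 3: denom=6−1·8/55=322/55; d'=(-51−1·106/55)/(322/55)=-2911/322
back: M3=-2911/322
back: M2=106/55−8/55·-2911/322=522/161
back: M1=17/4−3/8·522/161=977/322
M: M0=0, M1=977/322, M2=522/161, M3=-2911/322, M4=0
seg 0: a=1, c=M0/2=0, d=(M1−M0)/(6·1)=977/1932, b=Δ0−h0·(2M0+M1)/6=-10637/1932
seg 1: a=-4, c=M1/2=977/644, d=(M2−M1)/(6·3)=67/5796, b=Δ1−h1·(2M1+M2)/6=-3853/966
seg 2: a=-2, c=M2/2=261/161, d=(M3−M2)/(6·1)=-565/276, b=Δ2−h2·(2M2+M3)/6=10483/1932
seg 3: a=3, c=M3/2=-2911/644, d=(M4−M3)/(6·2)=2911/3864, b=Δ3−h3·(2M3+M4)/6=2441/966
t_q=11/2 → seg 3, τ=1/2; S=3+2441/966·τ+-2911/644·τ²+2911/3864·τ³=4751/1472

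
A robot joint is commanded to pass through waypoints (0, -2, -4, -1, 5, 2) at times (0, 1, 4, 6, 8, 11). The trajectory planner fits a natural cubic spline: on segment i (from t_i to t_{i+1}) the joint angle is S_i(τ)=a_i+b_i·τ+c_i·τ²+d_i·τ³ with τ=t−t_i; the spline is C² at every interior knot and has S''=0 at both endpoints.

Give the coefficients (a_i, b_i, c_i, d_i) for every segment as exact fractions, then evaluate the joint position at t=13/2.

  seg 0: a=0 b=-2689/1269 c=0 d=151/1269
  seg 1: a=-2 b=-2236/1269 c=151/423 d=31/11421
  seg 2: a=-4 b=575/1269 c=484/1269 d=721/10152
  seg 3: a=-1 b=2395/846 c=4099/5076 d=-1835/5076
  seg 4: a=5 b=4373/2538 c=-6911/5076 d=6911/45684
S(13/2) = 7745/13536

Δ: Δ0=-2, Δ1=-2/3, Δ2=3/2, Δ3=3, Δ4=-1
row 1: diag=8, rhs=8; c'=3/8, d'=1
row 2: denom=10−3·3/8=71/8; d'=(13−3·1)/(71/8)=80/71
row 3: denom=8−2·16/71=536/71; d'=(9−2·80/71)/(536/71)=479/536
row 4: denom=10−2·71/268=1269/134; d'=(-24−2·479/536)/(1269/134)=-6911/2538
back: M4=-6911/2538
back: M3=479/536−71/268·-6911/2538=4099/2538
back: M2=80/71−16/71·4099/2538=968/1269
back: M1=1−3/8·968/1269=302/423
M: M0=0, M1=302/423, M2=968/1269, M3=4099/2538, M4=-6911/2538, M5=0
seg 0: a=0, c=M0/2=0, d=(M1−M0)/(6·1)=151/1269, b=Δ0−h0·(2M0+M1)/6=-2689/1269
seg 1: a=-2, c=M1/2=151/423, d=(M2−M1)/(6·3)=31/11421, b=Δ1−h1·(2M1+M2)/6=-2236/1269
seg 2: a=-4, c=M2/2=484/1269, d=(M3−M2)/(6·2)=721/10152, b=Δ2−h2·(2M2+M3)/6=575/1269
seg 3: a=-1, c=M3/2=4099/5076, d=(M4−M3)/(6·2)=-1835/5076, b=Δ3−h3·(2M3+M4)/6=2395/846
seg 4: a=5, c=M4/2=-6911/5076, d=(M5−M4)/(6·3)=6911/45684, b=Δ4−h4·(2M4+M5)/6=4373/2538
t_q=13/2 → seg 3, τ=1/2; S=-1+2395/846·τ+4099/5076·τ²+-1835/5076·τ³=7745/13536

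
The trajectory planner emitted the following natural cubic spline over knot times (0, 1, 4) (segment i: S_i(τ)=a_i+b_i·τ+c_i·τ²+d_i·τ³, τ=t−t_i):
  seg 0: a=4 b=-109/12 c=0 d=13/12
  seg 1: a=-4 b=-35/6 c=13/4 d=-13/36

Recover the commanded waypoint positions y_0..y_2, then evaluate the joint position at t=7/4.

y_0 = S_0(0) = a_0 = 4
y_1 = S_1(0) = a_1 = -4
y_2 = S_1(3) = -2
t_q=7/4 is in segment 1 (τ=3/4); S_1(τ)=-1715/256

y_0=4 y_1=-4 y_2=-2
S(7/4) = -1715/256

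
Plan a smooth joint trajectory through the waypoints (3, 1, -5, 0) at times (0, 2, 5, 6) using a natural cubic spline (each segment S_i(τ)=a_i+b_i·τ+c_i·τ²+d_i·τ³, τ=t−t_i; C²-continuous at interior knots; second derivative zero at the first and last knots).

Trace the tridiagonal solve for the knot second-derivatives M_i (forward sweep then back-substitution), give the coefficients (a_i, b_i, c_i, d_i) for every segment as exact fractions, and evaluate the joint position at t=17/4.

  seg 0: a=3 b=-13/71 c=0 d=-29/142
  seg 1: a=1 b=-187/71 c=-87/71 d=34/71
  seg 2: a=-5 b=209/71 c=219/71 d=-73/71
S(17/4) = -12893/2272

Δ: Δ0=-1, Δ1=-2, Δ2=5
row 1: diag=10, rhs=-6; c'=3/10, d'=-3/5
row 2: denom=8−3·3/10=71/10; d'=(42−3·-3/5)/(71/10)=438/71
back: M2=438/71
back: M1=-3/5−3/10·438/71=-174/71
M: M0=0, M1=-174/71, M2=438/71, M3=0
seg 0: a=3, c=M0/2=0, d=(M1−M0)/(6·2)=-29/142, b=Δ0−h0·(2M0+M1)/6=-13/71
seg 1: a=1, c=M1/2=-87/71, d=(M2−M1)/(6·3)=34/71, b=Δ1−h1·(2M1+M2)/6=-187/71
seg 2: a=-5, c=M2/2=219/71, d=(M3−M2)/(6·1)=-73/71, b=Δ2−h2·(2M2+M3)/6=209/71
t_q=17/4 → seg 1, τ=9/4; S=1+-187/71·τ+-87/71·τ²+34/71·τ³=-12893/2272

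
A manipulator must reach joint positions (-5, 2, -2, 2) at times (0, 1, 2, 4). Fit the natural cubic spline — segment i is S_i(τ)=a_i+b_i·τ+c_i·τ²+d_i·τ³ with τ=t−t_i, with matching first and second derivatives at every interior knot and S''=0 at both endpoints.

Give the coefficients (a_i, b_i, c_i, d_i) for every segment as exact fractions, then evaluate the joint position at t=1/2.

Δ: Δ0=7, Δ1=-4, Δ2=2
row 1: diag=4, rhs=-66; c'=1/4, d'=-33/2
row 2: denom=6−1·1/4=23/4; d'=(36−1·-33/2)/(23/4)=210/23
back: M2=210/23
back: M1=-33/2−1/4·210/23=-432/23
M: M0=0, M1=-432/23, M2=210/23, M3=0
seg 0: a=-5, c=M0/2=0, d=(M1−M0)/(6·1)=-72/23, b=Δ0−h0·(2M0+M1)/6=233/23
seg 1: a=2, c=M1/2=-216/23, d=(M2−M1)/(6·1)=107/23, b=Δ1−h1·(2M1+M2)/6=17/23
seg 2: a=-2, c=M2/2=105/23, d=(M3−M2)/(6·2)=-35/46, b=Δ2−h2·(2M2+M3)/6=-94/23
t_q=1/2 → seg 0, τ=1/2; S=-5+233/23·τ+0·τ²+-72/23·τ³=-15/46

  seg 0: a=-5 b=233/23 c=0 d=-72/23
  seg 1: a=2 b=17/23 c=-216/23 d=107/23
  seg 2: a=-2 b=-94/23 c=105/23 d=-35/46
S(1/2) = -15/46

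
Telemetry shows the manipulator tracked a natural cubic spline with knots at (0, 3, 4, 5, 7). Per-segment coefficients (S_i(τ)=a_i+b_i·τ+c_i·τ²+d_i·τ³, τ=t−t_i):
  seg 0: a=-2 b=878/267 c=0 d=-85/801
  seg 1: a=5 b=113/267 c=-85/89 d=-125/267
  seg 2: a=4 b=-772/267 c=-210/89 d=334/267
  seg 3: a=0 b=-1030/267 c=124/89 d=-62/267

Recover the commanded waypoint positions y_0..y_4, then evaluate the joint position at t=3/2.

y_0 = S_0(0) = a_0 = -2
y_1 = S_1(0) = a_1 = 5
y_2 = S_2(0) = a_2 = 4
y_3 = S_3(0) = a_3 = 0
y_4 = S_3(2) = -4
t_q=3/2 is in segment 0 (τ=3/2); S_0(τ)=1833/712

y_0=-2 y_1=5 y_2=4 y_3=0 y_4=-4
S(3/2) = 1833/712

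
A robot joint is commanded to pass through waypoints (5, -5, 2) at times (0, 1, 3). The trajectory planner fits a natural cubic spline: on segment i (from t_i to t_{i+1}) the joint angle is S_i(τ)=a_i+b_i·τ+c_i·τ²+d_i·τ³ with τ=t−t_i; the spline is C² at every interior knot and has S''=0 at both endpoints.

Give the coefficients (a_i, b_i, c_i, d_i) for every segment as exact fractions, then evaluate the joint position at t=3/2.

  seg 0: a=5 b=-49/4 c=0 d=9/4
  seg 1: a=-5 b=-11/2 c=27/4 d=-9/8
S(3/2) = -397/64

Δ: Δ0=-10, Δ1=7/2
row 1: diag=6, rhs=81; c'=1/3, d'=27/2
back: M1=27/2
M: M0=0, M1=27/2, M2=0
seg 0: a=5, c=M0/2=0, d=(M1−M0)/(6·1)=9/4, b=Δ0−h0·(2M0+M1)/6=-49/4
seg 1: a=-5, c=M1/2=27/4, d=(M2−M1)/(6·2)=-9/8, b=Δ1−h1·(2M1+M2)/6=-11/2
t_q=3/2 → seg 1, τ=1/2; S=-5+-11/2·τ+27/4·τ²+-9/8·τ³=-397/64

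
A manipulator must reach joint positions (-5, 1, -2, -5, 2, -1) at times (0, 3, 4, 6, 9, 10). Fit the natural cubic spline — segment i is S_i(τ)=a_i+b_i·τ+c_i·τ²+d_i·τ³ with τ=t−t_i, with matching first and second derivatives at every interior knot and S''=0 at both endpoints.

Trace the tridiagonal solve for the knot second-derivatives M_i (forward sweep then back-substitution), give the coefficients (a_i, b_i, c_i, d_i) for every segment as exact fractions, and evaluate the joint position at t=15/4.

Δ: Δ0=2, Δ1=-3, Δ2=-3/2, Δ3=7/3, Δ4=-3
row 1: diag=8, rhs=-30; c'=1/8, d'=-15/4
row 2: denom=6−1·1/8=47/8; d'=(9−1·-15/4)/(47/8)=102/47
row 3: denom=10−2·16/47=438/47; d'=(23−2·102/47)/(438/47)=877/438
row 4: denom=8−3·47/146=1027/146; d'=(-32−3·877/438)/(1027/146)=-5549/1027
back: M4=-5549/1027
back: M3=877/438−47/146·-5549/1027=11528/3081
back: M2=102/47−16/47·11528/3081=2762/3081
back: M1=-15/4−1/8·2762/3081=-11899/3081
M: M0=0, M1=-11899/3081, M2=2762/3081, M3=11528/3081, M4=-5549/1027, M5=0
seg 0: a=-5, c=M0/2=0, d=(M1−M0)/(6·3)=-11899/55458, b=Δ0−h0·(2M0+M1)/6=24223/6162
seg 1: a=1, c=M1/2=-11899/6162, d=(M2−M1)/(6·1)=1629/2054, b=Δ1−h1·(2M1+M2)/6=-5737/3081
seg 2: a=-2, c=M2/2=1381/3081, d=(M3−M2)/(6·2)=487/2054, b=Δ2−h2·(2M2+M3)/6=-20611/6162
seg 3: a=-5, c=M3/2=5764/3081, d=(M4−M3)/(6·3)=-28175/55458, b=Δ3−h3·(2M3+M4)/6=613/474
seg 4: a=2, c=M4/2=-5549/2054, d=(M5−M4)/(6·1)=5549/6162, b=Δ4−h4·(2M4+M5)/6=-3694/3081
t_q=15/4 → seg 1, τ=3/4; S=1+-5737/3081·τ+-11899/6162·τ²+1629/2054·τ³=-150933/131456

  seg 0: a=-5 b=24223/6162 c=0 d=-11899/55458
  seg 1: a=1 b=-5737/3081 c=-11899/6162 d=1629/2054
  seg 2: a=-2 b=-20611/6162 c=1381/3081 d=487/2054
  seg 3: a=-5 b=613/474 c=5764/3081 d=-28175/55458
  seg 4: a=2 b=-3694/3081 c=-5549/2054 d=5549/6162
S(15/4) = -150933/131456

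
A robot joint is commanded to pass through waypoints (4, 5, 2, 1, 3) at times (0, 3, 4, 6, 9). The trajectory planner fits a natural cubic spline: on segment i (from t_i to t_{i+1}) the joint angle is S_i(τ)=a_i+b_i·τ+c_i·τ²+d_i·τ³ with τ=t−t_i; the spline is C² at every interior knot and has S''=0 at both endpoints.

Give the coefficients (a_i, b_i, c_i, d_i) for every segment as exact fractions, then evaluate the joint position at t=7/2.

  seg 0: a=4 b=129/73 c=0 d=-314/1971
  seg 1: a=5 b=-185/73 c=-314/219 d=212/219
  seg 2: a=2 b=-547/219 c=322/219 d=-413/1752
  seg 3: a=1 b=81/146 c=49/876 d=-49/7884
S(7/2) = 1531/438

Δ: Δ0=1/3, Δ1=-3, Δ2=-1/2, Δ3=2/3
row 1: diag=8, rhs=-20; c'=1/8, d'=-5/2
row 2: denom=6−1·1/8=47/8; d'=(15−1·-5/2)/(47/8)=140/47
row 3: denom=10−2·16/47=438/47; d'=(7−2·140/47)/(438/47)=49/438
back: M3=49/438
back: M2=140/47−16/47·49/438=644/219
back: M1=-5/2−1/8·644/219=-628/219
M: M0=0, M1=-628/219, M2=644/219, M3=49/438, M4=0
seg 0: a=4, c=M0/2=0, d=(M1−M0)/(6·3)=-314/1971, b=Δ0−h0·(2M0+M1)/6=129/73
seg 1: a=5, c=M1/2=-314/219, d=(M2−M1)/(6·1)=212/219, b=Δ1−h1·(2M1+M2)/6=-185/73
seg 2: a=2, c=M2/2=322/219, d=(M3−M2)/(6·2)=-413/1752, b=Δ2−h2·(2M2+M3)/6=-547/219
seg 3: a=1, c=M3/2=49/876, d=(M4−M3)/(6·3)=-49/7884, b=Δ3−h3·(2M3+M4)/6=81/146
t_q=7/2 → seg 1, τ=1/2; S=5+-185/73·τ+-314/219·τ²+212/219·τ³=1531/438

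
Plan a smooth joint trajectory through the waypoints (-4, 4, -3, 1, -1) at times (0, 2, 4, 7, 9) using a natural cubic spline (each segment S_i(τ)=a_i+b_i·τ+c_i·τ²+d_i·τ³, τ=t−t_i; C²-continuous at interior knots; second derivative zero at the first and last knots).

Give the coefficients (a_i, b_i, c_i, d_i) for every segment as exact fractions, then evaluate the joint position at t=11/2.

  seg 0: a=-4 b=13015/2064 c=0 d=-4759/8256
  seg 1: a=4 b=-631/1032 c=-4759/1376 d=8315/8256
  seg 2: a=-3 b=-4871/2064 c=889/344 d=-931/2064
  seg 3: a=1 b=499/516 c=-1015/688 d=1015/4128
S(11/2) = -12371/5504

Δ: Δ0=4, Δ1=-7/2, Δ2=4/3, Δ3=-1
row 1: diag=8, rhs=-45; c'=1/4, d'=-45/8
row 2: denom=10−2·1/4=19/2; d'=(29−2·-45/8)/(19/2)=161/38
row 3: denom=10−3·6/19=172/19; d'=(-14−3·161/38)/(172/19)=-1015/344
back: M3=-1015/344
back: M2=161/38−6/19·-1015/344=889/172
back: M1=-45/8−1/4·889/172=-4759/688
M: M0=0, M1=-4759/688, M2=889/172, M3=-1015/344, M4=0
seg 0: a=-4, c=M0/2=0, d=(M1−M0)/(6·2)=-4759/8256, b=Δ0−h0·(2M0+M1)/6=13015/2064
seg 1: a=4, c=M1/2=-4759/1376, d=(M2−M1)/(6·2)=8315/8256, b=Δ1−h1·(2M1+M2)/6=-631/1032
seg 2: a=-3, c=M2/2=889/344, d=(M3−M2)/(6·3)=-931/2064, b=Δ2−h2·(2M2+M3)/6=-4871/2064
seg 3: a=1, c=M3/2=-1015/688, d=(M4−M3)/(6·2)=1015/4128, b=Δ3−h3·(2M3+M4)/6=499/516
t_q=11/2 → seg 2, τ=3/2; S=-3+-4871/2064·τ+889/344·τ²+-931/2064·τ³=-12371/5504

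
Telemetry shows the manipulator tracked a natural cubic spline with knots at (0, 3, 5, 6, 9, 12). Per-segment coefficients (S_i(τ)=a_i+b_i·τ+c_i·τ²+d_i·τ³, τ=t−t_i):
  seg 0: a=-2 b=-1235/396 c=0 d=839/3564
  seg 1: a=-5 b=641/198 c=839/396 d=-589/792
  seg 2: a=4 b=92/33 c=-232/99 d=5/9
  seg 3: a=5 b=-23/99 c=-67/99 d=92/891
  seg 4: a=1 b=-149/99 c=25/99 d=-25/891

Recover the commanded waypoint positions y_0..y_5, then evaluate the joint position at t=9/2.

y_0=-2 y_1=-5 y_2=4 y_3=5 y_4=1 y_5=-2
S(9/2) = 4463/2112

y_0 = S_0(0) = a_0 = -2
y_1 = S_1(0) = a_1 = -5
y_2 = S_2(0) = a_2 = 4
y_3 = S_3(0) = a_3 = 5
y_4 = S_4(0) = a_4 = 1
y_5 = S_4(3) = -2
t_q=9/2 is in segment 1 (τ=3/2); S_1(τ)=4463/2112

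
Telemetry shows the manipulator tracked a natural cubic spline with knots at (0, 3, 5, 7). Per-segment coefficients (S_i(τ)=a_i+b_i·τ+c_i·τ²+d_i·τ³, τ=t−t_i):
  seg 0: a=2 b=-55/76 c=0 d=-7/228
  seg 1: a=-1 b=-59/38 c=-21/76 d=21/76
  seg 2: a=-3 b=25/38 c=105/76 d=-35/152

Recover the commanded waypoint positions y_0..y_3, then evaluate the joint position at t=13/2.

y_0=2 y_1=-1 y_2=-3 y_3=2
S(13/2) = 387/1216

y_0 = S_0(0) = a_0 = 2
y_1 = S_1(0) = a_1 = -1
y_2 = S_2(0) = a_2 = -3
y_3 = S_2(2) = 2
t_q=13/2 is in segment 2 (τ=3/2); S_2(τ)=387/1216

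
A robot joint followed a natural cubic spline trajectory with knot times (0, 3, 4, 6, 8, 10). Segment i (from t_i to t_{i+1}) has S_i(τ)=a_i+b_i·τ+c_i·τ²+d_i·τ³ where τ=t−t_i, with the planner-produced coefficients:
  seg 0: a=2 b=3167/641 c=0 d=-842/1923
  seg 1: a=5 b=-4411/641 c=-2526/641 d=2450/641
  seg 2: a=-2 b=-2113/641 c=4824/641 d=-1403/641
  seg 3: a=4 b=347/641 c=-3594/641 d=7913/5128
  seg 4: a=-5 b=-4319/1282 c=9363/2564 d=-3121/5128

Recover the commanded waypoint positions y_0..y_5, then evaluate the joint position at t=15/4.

y_0 = S_0(0) = a_0 = 2
y_1 = S_1(0) = a_1 = 5
y_2 = S_2(0) = a_2 = -2
y_3 = S_3(0) = a_3 = 4
y_4 = S_4(0) = a_4 = -5
y_5 = S_4(2) = -2
t_q=15/4 is in segment 1 (τ=3/4); S_1(τ)=-15697/20512

y_0=2 y_1=5 y_2=-2 y_3=4 y_4=-5 y_5=-2
S(15/4) = -15697/20512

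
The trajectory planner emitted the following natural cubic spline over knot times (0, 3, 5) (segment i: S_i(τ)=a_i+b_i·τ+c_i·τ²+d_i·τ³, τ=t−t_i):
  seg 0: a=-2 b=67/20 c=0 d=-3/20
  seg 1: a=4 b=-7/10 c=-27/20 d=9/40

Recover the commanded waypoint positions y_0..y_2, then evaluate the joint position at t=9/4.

y_0 = S_0(0) = a_0 = -2
y_1 = S_1(0) = a_1 = 4
y_2 = S_1(2) = -1
t_q=9/4 is in segment 0 (τ=9/4); S_0(τ)=4901/1280

y_0=-2 y_1=4 y_2=-1
S(9/4) = 4901/1280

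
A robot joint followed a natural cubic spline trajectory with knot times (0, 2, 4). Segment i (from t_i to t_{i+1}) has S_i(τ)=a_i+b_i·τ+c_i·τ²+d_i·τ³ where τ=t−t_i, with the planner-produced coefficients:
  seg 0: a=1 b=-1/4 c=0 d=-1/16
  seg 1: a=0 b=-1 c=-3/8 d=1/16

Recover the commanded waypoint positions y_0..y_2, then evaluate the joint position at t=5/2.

y_0 = S_0(0) = a_0 = 1
y_1 = S_1(0) = a_1 = 0
y_2 = S_1(2) = -3
t_q=5/2 is in segment 1 (τ=1/2); S_1(τ)=-75/128

y_0=1 y_1=0 y_2=-3
S(5/2) = -75/128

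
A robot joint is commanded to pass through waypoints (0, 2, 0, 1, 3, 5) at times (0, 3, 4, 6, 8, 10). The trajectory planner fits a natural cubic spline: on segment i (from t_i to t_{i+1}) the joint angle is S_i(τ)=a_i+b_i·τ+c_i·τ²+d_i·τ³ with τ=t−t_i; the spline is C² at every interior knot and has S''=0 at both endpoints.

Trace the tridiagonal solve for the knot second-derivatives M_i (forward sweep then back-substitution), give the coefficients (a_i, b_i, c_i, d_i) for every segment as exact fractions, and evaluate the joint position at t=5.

  seg 0: a=0 b=7139/3846 c=0 d=-1525/11538
  seg 1: a=2 b=-3293/1923 c=-1525/1282 d=3469/3846
  seg 2: a=0 b=-5329/3846 c=972/641 d=-1103/3846
  seg 3: a=1 b=4763/3846 c=-131/641 d=655/15384
  seg 4: a=3 b=1792/1923 c=131/2564 d=-131/15384
S(5) = -100/641

Δ: Δ0=2/3, Δ1=-2, Δ2=1/2, Δ3=1, Δ4=1
row 1: diag=8, rhs=-16; c'=1/8, d'=-2
row 2: denom=6−1·1/8=47/8; d'=(15−1·-2)/(47/8)=136/47
row 3: denom=8−2·16/47=344/47; d'=(3−2·136/47)/(344/47)=-131/344
row 4: denom=8−2·47/172=641/86; d'=(0−2·-131/344)/(641/86)=131/1282
back: M4=131/1282
back: M3=-131/344−47/172·131/1282=-262/641
back: M2=136/47−16/47·-262/641=1944/641
back: M1=-2−1/8·1944/641=-1525/641
M: M0=0, M1=-1525/641, M2=1944/641, M3=-262/641, M4=131/1282, M5=0
seg 0: a=0, c=M0/2=0, d=(M1−M0)/(6·3)=-1525/11538, b=Δ0−h0·(2M0+M1)/6=7139/3846
seg 1: a=2, c=M1/2=-1525/1282, d=(M2−M1)/(6·1)=3469/3846, b=Δ1−h1·(2M1+M2)/6=-3293/1923
seg 2: a=0, c=M2/2=972/641, d=(M3−M2)/(6·2)=-1103/3846, b=Δ2−h2·(2M2+M3)/6=-5329/3846
seg 3: a=1, c=M3/2=-131/641, d=(M4−M3)/(6·2)=655/15384, b=Δ3−h3·(2M3+M4)/6=4763/3846
seg 4: a=3, c=M4/2=131/2564, d=(M5−M4)/(6·2)=-131/15384, b=Δ4−h4·(2M4+M5)/6=1792/1923
t_q=5 → seg 2, τ=1; S=0+-5329/3846·τ+972/641·τ²+-1103/3846·τ³=-100/641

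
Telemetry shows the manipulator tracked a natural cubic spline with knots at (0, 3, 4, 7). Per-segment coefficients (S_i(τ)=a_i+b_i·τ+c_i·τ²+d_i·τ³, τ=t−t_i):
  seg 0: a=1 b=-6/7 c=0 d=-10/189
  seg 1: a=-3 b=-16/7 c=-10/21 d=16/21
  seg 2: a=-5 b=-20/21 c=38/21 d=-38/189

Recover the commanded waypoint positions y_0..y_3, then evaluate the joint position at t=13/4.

y_0=1 y_1=-3 y_2=-5 y_3=3
S(13/4) = -201/56

y_0 = S_0(0) = a_0 = 1
y_1 = S_1(0) = a_1 = -3
y_2 = S_2(0) = a_2 = -5
y_3 = S_2(3) = 3
t_q=13/4 is in segment 1 (τ=1/4); S_1(τ)=-201/56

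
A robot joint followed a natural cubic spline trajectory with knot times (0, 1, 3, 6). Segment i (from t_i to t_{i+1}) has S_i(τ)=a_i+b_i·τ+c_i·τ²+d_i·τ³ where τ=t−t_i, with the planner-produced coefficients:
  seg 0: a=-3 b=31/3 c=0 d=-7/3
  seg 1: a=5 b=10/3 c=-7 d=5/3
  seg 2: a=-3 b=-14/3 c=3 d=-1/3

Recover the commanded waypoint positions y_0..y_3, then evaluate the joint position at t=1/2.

y_0 = S_0(0) = a_0 = -3
y_1 = S_1(0) = a_1 = 5
y_2 = S_2(0) = a_2 = -3
y_3 = S_2(3) = 1
t_q=1/2 is in segment 0 (τ=1/2); S_0(τ)=15/8

y_0=-3 y_1=5 y_2=-3 y_3=1
S(1/2) = 15/8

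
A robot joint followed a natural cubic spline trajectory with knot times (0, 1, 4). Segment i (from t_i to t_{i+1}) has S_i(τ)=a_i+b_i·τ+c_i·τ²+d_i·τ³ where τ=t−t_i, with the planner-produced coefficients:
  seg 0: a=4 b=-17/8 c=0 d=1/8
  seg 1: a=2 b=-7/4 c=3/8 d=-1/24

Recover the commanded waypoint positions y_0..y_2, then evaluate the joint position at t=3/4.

y_0=4 y_1=2 y_2=-1
S(3/4) = 1259/512

y_0 = S_0(0) = a_0 = 4
y_1 = S_1(0) = a_1 = 2
y_2 = S_1(3) = -1
t_q=3/4 is in segment 0 (τ=3/4); S_0(τ)=1259/512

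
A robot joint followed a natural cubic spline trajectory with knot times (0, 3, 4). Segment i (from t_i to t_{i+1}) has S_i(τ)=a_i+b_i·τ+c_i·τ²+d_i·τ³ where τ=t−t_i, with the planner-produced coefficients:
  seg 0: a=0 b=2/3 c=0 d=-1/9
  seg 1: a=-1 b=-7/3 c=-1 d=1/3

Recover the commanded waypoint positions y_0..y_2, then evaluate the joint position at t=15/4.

y_0=0 y_1=-1 y_2=-4
S(15/4) = -203/64

y_0 = S_0(0) = a_0 = 0
y_1 = S_1(0) = a_1 = -1
y_2 = S_1(1) = -4
t_q=15/4 is in segment 1 (τ=3/4); S_1(τ)=-203/64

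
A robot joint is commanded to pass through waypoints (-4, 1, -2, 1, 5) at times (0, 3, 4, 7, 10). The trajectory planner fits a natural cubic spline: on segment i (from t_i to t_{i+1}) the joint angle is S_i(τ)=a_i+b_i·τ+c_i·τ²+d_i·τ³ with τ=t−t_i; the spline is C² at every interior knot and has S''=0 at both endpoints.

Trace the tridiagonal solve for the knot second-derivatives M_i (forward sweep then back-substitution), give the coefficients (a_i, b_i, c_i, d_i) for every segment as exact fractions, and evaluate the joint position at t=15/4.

  seg 0: a=-4 b=833/228 c=0 d=-151/684
  seg 1: a=1 b=-263/114 c=-151/76 d=295/228
  seg 2: a=-2 b=-547/228 c=36/19 d=-521/2052
  seg 3: a=1 b=241/114 c=-89/228 d=89/2052
S(15/4) = -6333/4864

Δ: Δ0=5/3, Δ1=-3, Δ2=1, Δ3=4/3
row 1: diag=8, rhs=-28; c'=1/8, d'=-7/2
row 2: denom=8−1·1/8=63/8; d'=(24−1·-7/2)/(63/8)=220/63
row 3: denom=12−3·8/21=76/7; d'=(2−3·220/63)/(76/7)=-89/114
back: M3=-89/114
back: M2=220/63−8/21·-89/114=72/19
back: M1=-7/2−1/8·72/19=-151/38
M: M0=0, M1=-151/38, M2=72/19, M3=-89/114, M4=0
seg 0: a=-4, c=M0/2=0, d=(M1−M0)/(6·3)=-151/684, b=Δ0−h0·(2M0+M1)/6=833/228
seg 1: a=1, c=M1/2=-151/76, d=(M2−M1)/(6·1)=295/228, b=Δ1−h1·(2M1+M2)/6=-263/114
seg 2: a=-2, c=M2/2=36/19, d=(M3−M2)/(6·3)=-521/2052, b=Δ2−h2·(2M2+M3)/6=-547/228
seg 3: a=1, c=M3/2=-89/228, d=(M4−M3)/(6·3)=89/2052, b=Δ3−h3·(2M3+M4)/6=241/114
t_q=15/4 → seg 1, τ=3/4; S=1+-263/114·τ+-151/76·τ²+295/228·τ³=-6333/4864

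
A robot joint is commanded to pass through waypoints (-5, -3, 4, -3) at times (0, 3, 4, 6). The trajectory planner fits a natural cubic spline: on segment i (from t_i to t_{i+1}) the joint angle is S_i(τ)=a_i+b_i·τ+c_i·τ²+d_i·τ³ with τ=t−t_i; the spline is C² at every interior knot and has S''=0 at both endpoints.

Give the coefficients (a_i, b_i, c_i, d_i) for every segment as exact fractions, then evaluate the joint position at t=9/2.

Δ: Δ0=2/3, Δ1=7, Δ2=-7/2
row 1: diag=8, rhs=38; c'=1/8, d'=19/4
row 2: denom=6−1·1/8=47/8; d'=(-63−1·19/4)/(47/8)=-542/47
back: M2=-542/47
back: M1=19/4−1/8·-542/47=291/47
M: M0=0, M1=291/47, M2=-542/47, M3=0
seg 0: a=-5, c=M0/2=0, d=(M1−M0)/(6·3)=97/282, b=Δ0−h0·(2M0+M1)/6=-685/282
seg 1: a=-3, c=M1/2=291/94, d=(M2−M1)/(6·1)=-833/282, b=Δ1−h1·(2M1+M2)/6=967/141
seg 2: a=4, c=M2/2=-271/47, d=(M3−M2)/(6·2)=271/282, b=Δ2−h2·(2M2+M3)/6=1181/282
t_q=9/2 → seg 2, τ=1/2; S=4+1181/282·τ+-271/47·τ²+271/282·τ³=3589/752

  seg 0: a=-5 b=-685/282 c=0 d=97/282
  seg 1: a=-3 b=967/141 c=291/94 d=-833/282
  seg 2: a=4 b=1181/282 c=-271/47 d=271/282
S(9/2) = 3589/752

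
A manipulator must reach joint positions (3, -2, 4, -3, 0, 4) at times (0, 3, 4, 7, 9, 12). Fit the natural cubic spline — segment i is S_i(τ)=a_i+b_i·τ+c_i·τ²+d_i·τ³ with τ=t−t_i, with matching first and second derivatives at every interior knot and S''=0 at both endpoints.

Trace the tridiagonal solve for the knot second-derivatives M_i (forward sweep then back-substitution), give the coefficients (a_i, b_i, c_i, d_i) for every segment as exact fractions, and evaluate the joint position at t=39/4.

Δ: Δ0=-5/3, Δ1=6, Δ2=-7/3, Δ3=3/2, Δ4=4/3
row 1: diag=8, rhs=46; c'=1/8, d'=23/4
row 2: denom=8−1·1/8=63/8; d'=(-50−1·23/4)/(63/8)=-446/63
row 3: denom=10−3·8/21=62/7; d'=(23−3·-446/63)/(62/7)=929/186
row 4: denom=10−2·7/31=296/31; d'=(-1−2·929/186)/(296/31)=-511/444
back: M4=-511/444
back: M3=929/186−7/31·-511/444=2333/444
back: M2=-446/63−8/21·2333/444=-336/37
back: M1=23/4−1/8·-336/37=1019/148
M: M0=0, M1=1019/148, M2=-336/37, M3=2333/444, M4=-511/444, M5=0
seg 0: a=3, c=M0/2=0, d=(M1−M0)/(6·3)=1019/2664, b=Δ0−h0·(2M0+M1)/6=-4537/888
seg 1: a=-2, c=M1/2=1019/296, d=(M2−M1)/(6·1)=-2363/888, b=Δ1−h1·(2M1+M2)/6=2317/444
seg 2: a=4, c=M2/2=-168/37, d=(M3−M2)/(6·3)=6365/7992, b=Δ2−h2·(2M2+M3)/6=3659/888
seg 3: a=-3, c=M3/2=2333/888, d=(M4−M3)/(6·2)=-79/148, b=Δ3−h3·(2M3+M4)/6=-719/444
seg 4: a=0, c=M4/2=-511/888, d=(M5−M4)/(6·3)=511/7992, b=Δ4−h4·(2M4+M5)/6=1103/444
t_q=39/4 → seg 4, τ=3/4; S=0+1103/444·τ+-511/888·τ²+511/7992·τ³=29675/18944

  seg 0: a=3 b=-4537/888 c=0 d=1019/2664
  seg 1: a=-2 b=2317/444 c=1019/296 d=-2363/888
  seg 2: a=4 b=3659/888 c=-168/37 d=6365/7992
  seg 3: a=-3 b=-719/444 c=2333/888 d=-79/148
  seg 4: a=0 b=1103/444 c=-511/888 d=511/7992
S(39/4) = 29675/18944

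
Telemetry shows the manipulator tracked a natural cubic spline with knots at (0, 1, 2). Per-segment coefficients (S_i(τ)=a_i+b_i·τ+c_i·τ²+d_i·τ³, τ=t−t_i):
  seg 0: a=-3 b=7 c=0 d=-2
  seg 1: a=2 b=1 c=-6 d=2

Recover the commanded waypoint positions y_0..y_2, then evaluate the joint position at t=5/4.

y_0=-3 y_1=2 y_2=-1
S(5/4) = 61/32

y_0 = S_0(0) = a_0 = -3
y_1 = S_1(0) = a_1 = 2
y_2 = S_1(1) = -1
t_q=5/4 is in segment 1 (τ=1/4); S_1(τ)=61/32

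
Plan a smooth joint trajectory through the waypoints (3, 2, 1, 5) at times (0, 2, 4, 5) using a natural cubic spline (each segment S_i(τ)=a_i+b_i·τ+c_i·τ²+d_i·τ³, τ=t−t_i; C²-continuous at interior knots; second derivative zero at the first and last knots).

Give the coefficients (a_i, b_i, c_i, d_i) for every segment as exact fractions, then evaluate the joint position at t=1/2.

Δ: Δ0=-1/2, Δ1=-1/2, Δ2=4
row 1: diag=8, rhs=0; c'=1/4, d'=0
row 2: denom=6−2·1/4=11/2; d'=(27−2·0)/(11/2)=54/11
back: M2=54/11
back: M1=0−1/4·54/11=-27/22
M: M0=0, M1=-27/22, M2=54/11, M3=0
seg 0: a=3, c=M0/2=0, d=(M1−M0)/(6·2)=-9/88, b=Δ0−h0·(2M0+M1)/6=-1/11
seg 1: a=2, c=M1/2=-27/44, d=(M2−M1)/(6·2)=45/88, b=Δ1−h1·(2M1+M2)/6=-29/22
seg 2: a=1, c=M2/2=27/11, d=(M3−M2)/(6·1)=-9/11, b=Δ2−h2·(2M2+M3)/6=26/11
t_q=1/2 → seg 0, τ=1/2; S=3+-1/11·τ+0·τ²+-9/88·τ³=2071/704

  seg 0: a=3 b=-1/11 c=0 d=-9/88
  seg 1: a=2 b=-29/22 c=-27/44 d=45/88
  seg 2: a=1 b=26/11 c=27/11 d=-9/11
S(1/2) = 2071/704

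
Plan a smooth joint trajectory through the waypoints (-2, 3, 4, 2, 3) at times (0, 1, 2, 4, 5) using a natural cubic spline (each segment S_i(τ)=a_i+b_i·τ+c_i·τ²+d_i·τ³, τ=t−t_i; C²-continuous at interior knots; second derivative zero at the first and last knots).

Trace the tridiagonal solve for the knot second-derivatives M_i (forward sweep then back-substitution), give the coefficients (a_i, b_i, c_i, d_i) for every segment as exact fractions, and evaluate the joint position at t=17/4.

Δ: Δ0=5, Δ1=1, Δ2=-1, Δ3=1
row 1: diag=4, rhs=-24; c'=1/4, d'=-6
row 2: denom=6−1·1/4=23/4; d'=(-12−1·-6)/(23/4)=-24/23
row 3: denom=6−2·8/23=122/23; d'=(12−2·-24/23)/(122/23)=162/61
back: M3=162/61
back: M2=-24/23−8/23·162/61=-120/61
back: M1=-6−1/4·-120/61=-336/61
M: M0=0, M1=-336/61, M2=-120/61, M3=162/61, M4=0
seg 0: a=-2, c=M0/2=0, d=(M1−M0)/(6·1)=-56/61, b=Δ0−h0·(2M0+M1)/6=361/61
seg 1: a=3, c=M1/2=-168/61, d=(M2−M1)/(6·1)=36/61, b=Δ1−h1·(2M1+M2)/6=193/61
seg 2: a=4, c=M2/2=-60/61, d=(M3−M2)/(6·2)=47/122, b=Δ2−h2·(2M2+M3)/6=-35/61
seg 3: a=2, c=M3/2=81/61, d=(M4−M3)/(6·1)=-27/61, b=Δ3−h3·(2M3+M4)/6=7/61
t_q=17/4 → seg 3, τ=1/4; S=2+7/61·τ+81/61·τ²+-27/61·τ³=8217/3904

  seg 0: a=-2 b=361/61 c=0 d=-56/61
  seg 1: a=3 b=193/61 c=-168/61 d=36/61
  seg 2: a=4 b=-35/61 c=-60/61 d=47/122
  seg 3: a=2 b=7/61 c=81/61 d=-27/61
S(17/4) = 8217/3904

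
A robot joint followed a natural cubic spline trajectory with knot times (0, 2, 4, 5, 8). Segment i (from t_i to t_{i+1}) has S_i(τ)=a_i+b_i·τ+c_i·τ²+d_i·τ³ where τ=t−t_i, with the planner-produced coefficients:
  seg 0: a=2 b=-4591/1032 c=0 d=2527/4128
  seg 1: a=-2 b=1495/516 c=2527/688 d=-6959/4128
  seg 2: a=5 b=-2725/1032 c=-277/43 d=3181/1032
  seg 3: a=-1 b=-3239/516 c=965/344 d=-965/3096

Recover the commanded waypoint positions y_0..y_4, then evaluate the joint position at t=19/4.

y_0 = S_0(0) = a_0 = 2
y_1 = S_1(0) = a_1 = -2
y_2 = S_2(0) = a_2 = 5
y_3 = S_3(0) = a_3 = -1
y_4 = S_3(3) = -3
t_q=19/4 is in segment 2 (τ=3/4); S_2(τ)=15333/22016

y_0=2 y_1=-2 y_2=5 y_3=-1 y_4=-3
S(19/4) = 15333/22016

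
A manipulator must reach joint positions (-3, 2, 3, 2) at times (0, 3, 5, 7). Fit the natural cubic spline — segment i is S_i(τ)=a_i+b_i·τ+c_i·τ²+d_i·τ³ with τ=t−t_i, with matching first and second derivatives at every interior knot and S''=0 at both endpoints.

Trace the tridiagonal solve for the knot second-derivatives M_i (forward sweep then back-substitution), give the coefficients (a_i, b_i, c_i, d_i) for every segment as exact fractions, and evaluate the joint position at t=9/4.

Δ: Δ0=5/3, Δ1=1/2, Δ2=-1/2
row 1: diag=10, rhs=-7; c'=1/5, d'=-7/10
row 2: denom=8−2·1/5=38/5; d'=(-6−2·-7/10)/(38/5)=-23/38
back: M2=-23/38
back: M1=-7/10−1/5·-23/38=-11/19
M: M0=0, M1=-11/19, M2=-23/38, M3=0
seg 0: a=-3, c=M0/2=0, d=(M1−M0)/(6·3)=-11/342, b=Δ0−h0·(2M0+M1)/6=223/114
seg 1: a=2, c=M1/2=-11/38, d=(M2−M1)/(6·2)=-1/456, b=Δ1−h1·(2M1+M2)/6=62/57
seg 2: a=3, c=M2/2=-23/76, d=(M3−M2)/(6·2)=23/456, b=Δ2−h2·(2M2+M3)/6=-11/114
t_q=9/4 → seg 0, τ=9/4; S=-3+223/114·τ+0·τ²+-11/342·τ³=2517/2432

  seg 0: a=-3 b=223/114 c=0 d=-11/342
  seg 1: a=2 b=62/57 c=-11/38 d=-1/456
  seg 2: a=3 b=-11/114 c=-23/76 d=23/456
S(9/4) = 2517/2432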